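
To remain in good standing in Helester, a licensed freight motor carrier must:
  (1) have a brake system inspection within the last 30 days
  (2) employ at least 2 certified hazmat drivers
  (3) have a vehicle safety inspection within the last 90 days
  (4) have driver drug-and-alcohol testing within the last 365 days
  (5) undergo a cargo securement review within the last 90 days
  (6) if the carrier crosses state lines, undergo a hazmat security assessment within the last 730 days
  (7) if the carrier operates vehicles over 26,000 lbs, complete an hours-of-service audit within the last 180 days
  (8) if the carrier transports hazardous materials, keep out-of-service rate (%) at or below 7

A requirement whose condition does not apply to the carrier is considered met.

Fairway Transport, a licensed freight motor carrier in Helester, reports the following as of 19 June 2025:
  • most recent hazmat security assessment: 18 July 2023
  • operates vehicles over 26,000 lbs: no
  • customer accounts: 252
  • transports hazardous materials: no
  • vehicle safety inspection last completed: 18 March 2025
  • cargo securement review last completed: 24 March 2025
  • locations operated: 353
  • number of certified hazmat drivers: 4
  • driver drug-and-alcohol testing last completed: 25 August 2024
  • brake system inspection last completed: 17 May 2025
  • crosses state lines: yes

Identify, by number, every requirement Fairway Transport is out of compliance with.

1, 3

1. brake system inspection 33 days ago vs limit 30 → not met
2. certified hazmat drivers 4 ≥ 2 → met
3. vehicle safety inspection 93 days ago vs limit 90 → not met
4. driver drug-and-alcohol testing 298 days ago vs limit 365 → met
5. cargo securement review 87 days ago vs limit 90 → met
6. condition 'crosses state lines' holds; hazmat security assessment 702 days ago vs limit 730 → met
7. condition 'operates vehicles over 26,000 lbs' does not hold → requirement n/a → met
8. condition 'transports hazardous materials' does not hold → requirement n/a → met
Not met: 1, 3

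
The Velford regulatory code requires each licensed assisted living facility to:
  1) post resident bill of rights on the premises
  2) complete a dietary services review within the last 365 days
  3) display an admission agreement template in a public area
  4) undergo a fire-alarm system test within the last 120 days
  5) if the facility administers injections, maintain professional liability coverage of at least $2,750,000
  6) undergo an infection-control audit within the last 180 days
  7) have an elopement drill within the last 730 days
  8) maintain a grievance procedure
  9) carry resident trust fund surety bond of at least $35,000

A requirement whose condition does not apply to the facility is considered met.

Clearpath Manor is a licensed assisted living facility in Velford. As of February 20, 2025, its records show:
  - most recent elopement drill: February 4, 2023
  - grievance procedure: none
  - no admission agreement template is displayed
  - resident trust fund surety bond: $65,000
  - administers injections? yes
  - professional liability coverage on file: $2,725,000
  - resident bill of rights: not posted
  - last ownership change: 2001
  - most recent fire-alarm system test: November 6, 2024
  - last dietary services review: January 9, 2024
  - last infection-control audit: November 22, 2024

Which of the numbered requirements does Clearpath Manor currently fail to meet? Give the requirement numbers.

1. resident bill of rights absent → not met
2. dietary services review 408 days ago vs limit 365 → not met
3. admission agreement template absent → not met
4. fire-alarm system test 106 days ago vs limit 120 → met
5. condition 'administers injections' holds; professional liability coverage $2,725,000 < $2,750,000 → not met
6. infection-control audit 90 days ago vs limit 180 → met
7. elopement drill 747 days ago vs limit 730 → not met
8. grievance procedure absent → not met
9. resident trust fund surety bond $65,000 ≥ $35,000 → met
Not met: 1, 2, 3, 5, 7, 8

1, 2, 3, 5, 7, 8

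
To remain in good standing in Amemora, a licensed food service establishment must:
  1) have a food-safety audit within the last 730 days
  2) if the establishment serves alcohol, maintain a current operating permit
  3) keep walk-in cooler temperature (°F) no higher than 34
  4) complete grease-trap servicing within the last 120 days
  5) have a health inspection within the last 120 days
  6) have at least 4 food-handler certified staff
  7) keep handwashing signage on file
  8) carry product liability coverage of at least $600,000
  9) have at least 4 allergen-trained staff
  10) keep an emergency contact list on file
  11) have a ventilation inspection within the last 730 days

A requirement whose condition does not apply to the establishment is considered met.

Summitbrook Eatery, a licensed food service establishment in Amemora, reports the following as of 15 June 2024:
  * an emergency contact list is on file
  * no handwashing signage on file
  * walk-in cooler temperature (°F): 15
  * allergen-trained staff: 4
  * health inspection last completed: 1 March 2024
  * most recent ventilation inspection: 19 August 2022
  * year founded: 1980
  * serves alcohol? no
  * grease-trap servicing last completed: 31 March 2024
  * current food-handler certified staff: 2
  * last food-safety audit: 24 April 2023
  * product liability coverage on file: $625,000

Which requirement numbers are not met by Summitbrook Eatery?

6, 7

1. food-safety audit 418 days ago vs limit 730 → met
2. condition 'serves alcohol' does not hold → requirement n/a → met
3. walk-in cooler temperature (°F) 15 ≤ 34 → met
4. grease-trap servicing 76 days ago vs limit 120 → met
5. health inspection 106 days ago vs limit 120 → met
6. food-handler certified staff 2 < 4 → not met
7. handwashing signage absent → not met
8. product liability coverage $625,000 ≥ $600,000 → met
9. allergen-trained staff 4 ≥ 4 → met
10. emergency contact list present → met
11. ventilation inspection 666 days ago vs limit 730 → met
Not met: 6, 7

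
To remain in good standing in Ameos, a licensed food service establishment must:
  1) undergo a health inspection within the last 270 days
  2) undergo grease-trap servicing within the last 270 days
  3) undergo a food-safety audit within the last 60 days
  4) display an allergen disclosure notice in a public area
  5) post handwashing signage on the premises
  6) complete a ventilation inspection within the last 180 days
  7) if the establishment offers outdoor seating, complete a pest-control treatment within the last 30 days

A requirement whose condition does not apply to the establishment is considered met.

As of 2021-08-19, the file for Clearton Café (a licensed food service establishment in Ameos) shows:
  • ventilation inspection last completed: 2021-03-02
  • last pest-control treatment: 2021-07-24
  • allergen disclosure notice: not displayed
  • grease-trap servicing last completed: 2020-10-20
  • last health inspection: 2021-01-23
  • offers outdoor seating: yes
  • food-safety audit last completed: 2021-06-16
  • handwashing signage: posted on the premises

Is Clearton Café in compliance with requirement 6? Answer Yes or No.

Yes

6. ventilation inspection 170 days ago vs limit 180 → met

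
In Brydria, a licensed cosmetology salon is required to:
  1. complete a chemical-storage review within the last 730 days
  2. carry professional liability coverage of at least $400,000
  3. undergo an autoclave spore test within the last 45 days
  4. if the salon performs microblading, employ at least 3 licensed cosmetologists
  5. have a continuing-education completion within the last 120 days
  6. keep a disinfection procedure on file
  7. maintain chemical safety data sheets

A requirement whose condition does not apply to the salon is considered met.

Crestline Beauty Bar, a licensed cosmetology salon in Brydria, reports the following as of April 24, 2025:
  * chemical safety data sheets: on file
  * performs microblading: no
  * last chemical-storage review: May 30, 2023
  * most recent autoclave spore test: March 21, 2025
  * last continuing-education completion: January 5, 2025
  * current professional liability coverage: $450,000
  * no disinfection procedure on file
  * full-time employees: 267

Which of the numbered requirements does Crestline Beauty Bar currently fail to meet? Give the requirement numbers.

6

1. chemical-storage review 695 days ago vs limit 730 → met
2. professional liability coverage $450,000 ≥ $400,000 → met
3. autoclave spore test 34 days ago vs limit 45 → met
4. condition 'performs microblading' does not hold → requirement n/a → met
5. continuing-education completion 109 days ago vs limit 120 → met
6. disinfection procedure absent → not met
7. chemical safety data sheets present → met
Not met: 6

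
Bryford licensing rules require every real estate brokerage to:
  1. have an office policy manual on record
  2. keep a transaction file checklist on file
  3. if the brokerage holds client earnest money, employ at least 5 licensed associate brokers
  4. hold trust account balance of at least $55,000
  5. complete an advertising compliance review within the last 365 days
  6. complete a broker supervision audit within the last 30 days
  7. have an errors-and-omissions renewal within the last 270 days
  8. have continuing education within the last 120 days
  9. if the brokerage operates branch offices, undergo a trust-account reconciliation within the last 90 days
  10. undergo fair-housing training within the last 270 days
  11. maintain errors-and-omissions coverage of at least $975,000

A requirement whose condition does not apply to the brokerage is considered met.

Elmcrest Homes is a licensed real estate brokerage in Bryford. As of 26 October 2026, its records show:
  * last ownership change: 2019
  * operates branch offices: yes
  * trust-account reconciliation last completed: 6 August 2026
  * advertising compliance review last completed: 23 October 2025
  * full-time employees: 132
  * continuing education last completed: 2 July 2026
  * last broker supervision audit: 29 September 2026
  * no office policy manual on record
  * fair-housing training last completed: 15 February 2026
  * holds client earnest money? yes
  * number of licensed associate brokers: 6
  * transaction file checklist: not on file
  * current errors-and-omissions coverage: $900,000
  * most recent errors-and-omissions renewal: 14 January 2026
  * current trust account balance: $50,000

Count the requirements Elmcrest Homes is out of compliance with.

1. office policy manual absent → not met
2. transaction file checklist absent → not met
3. condition 'holds client earnest money' holds; licensed associate brokers 6 ≥ 5 → met
4. trust account balance $50,000 < $55,000 → not met
5. advertising compliance review 368 days ago vs limit 365 → not met
6. broker supervision audit 27 days ago vs limit 30 → met
7. errors-and-omissions renewal 285 days ago vs limit 270 → not met
8. continuing education 116 days ago vs limit 120 → met
9. condition 'operates branch offices' holds; trust-account reconciliation 81 days ago vs limit 90 → met
10. fair-housing training 253 days ago vs limit 270 → met
11. errors-and-omissions coverage $900,000 < $975,000 → not met
Not met: 6 of 11

6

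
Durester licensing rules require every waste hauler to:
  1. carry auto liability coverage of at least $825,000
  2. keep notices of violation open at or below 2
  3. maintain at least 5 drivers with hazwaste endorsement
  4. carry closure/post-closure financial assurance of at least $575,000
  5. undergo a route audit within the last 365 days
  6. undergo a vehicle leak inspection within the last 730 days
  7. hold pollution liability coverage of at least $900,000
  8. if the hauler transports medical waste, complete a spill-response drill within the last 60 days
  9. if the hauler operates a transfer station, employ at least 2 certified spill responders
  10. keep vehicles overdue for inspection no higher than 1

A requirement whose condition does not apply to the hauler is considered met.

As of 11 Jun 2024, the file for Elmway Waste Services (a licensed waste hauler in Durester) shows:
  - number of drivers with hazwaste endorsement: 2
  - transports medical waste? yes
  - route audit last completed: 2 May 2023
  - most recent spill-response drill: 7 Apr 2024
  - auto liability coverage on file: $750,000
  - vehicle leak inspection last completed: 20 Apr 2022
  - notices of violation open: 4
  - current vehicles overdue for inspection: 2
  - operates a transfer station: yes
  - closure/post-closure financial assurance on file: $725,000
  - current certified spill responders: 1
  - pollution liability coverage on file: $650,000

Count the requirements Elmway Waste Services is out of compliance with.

1. auto liability coverage $750,000 < $825,000 → not met
2. notices of violation open 4 > 2 → not met
3. drivers with hazwaste endorsement 2 < 5 → not met
4. closure/post-closure financial assurance $725,000 ≥ $575,000 → met
5. route audit 406 days ago vs limit 365 → not met
6. vehicle leak inspection 783 days ago vs limit 730 → not met
7. pollution liability coverage $650,000 < $900,000 → not met
8. condition 'transports medical waste' holds; spill-response drill 65 days ago vs limit 60 → not met
9. condition 'operates a transfer station' holds; certified spill responders 1 < 2 → not met
10. vehicles overdue for inspection 2 > 1 → not met
Not met: 9 of 10

9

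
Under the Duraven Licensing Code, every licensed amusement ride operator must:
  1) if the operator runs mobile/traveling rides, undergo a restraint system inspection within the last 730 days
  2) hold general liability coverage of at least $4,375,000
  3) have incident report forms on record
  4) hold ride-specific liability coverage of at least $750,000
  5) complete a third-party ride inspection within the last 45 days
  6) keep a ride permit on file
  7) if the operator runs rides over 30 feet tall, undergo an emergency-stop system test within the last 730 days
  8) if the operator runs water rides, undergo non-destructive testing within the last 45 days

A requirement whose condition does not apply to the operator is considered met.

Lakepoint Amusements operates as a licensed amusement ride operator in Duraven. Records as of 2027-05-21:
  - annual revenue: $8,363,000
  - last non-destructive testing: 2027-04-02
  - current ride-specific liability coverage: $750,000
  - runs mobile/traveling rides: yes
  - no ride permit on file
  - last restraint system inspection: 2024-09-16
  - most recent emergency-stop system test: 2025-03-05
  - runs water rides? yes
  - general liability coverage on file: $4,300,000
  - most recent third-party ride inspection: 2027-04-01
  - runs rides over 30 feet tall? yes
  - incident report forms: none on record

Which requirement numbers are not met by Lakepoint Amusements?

1, 2, 3, 5, 6, 7, 8

1. condition 'runs mobile/traveling rides' holds; restraint system inspection 977 days ago vs limit 730 → not met
2. general liability coverage $4,300,000 < $4,375,000 → not met
3. incident report forms absent → not met
4. ride-specific liability coverage $750,000 ≥ $750,000 → met
5. third-party ride inspection 50 days ago vs limit 45 → not met
6. ride permit absent → not met
7. condition 'runs rides over 30 feet tall' holds; emergency-stop system test 807 days ago vs limit 730 → not met
8. condition 'runs water rides' holds; non-destructive testing 49 days ago vs limit 45 → not met
Not met: 1, 2, 3, 5, 6, 7, 8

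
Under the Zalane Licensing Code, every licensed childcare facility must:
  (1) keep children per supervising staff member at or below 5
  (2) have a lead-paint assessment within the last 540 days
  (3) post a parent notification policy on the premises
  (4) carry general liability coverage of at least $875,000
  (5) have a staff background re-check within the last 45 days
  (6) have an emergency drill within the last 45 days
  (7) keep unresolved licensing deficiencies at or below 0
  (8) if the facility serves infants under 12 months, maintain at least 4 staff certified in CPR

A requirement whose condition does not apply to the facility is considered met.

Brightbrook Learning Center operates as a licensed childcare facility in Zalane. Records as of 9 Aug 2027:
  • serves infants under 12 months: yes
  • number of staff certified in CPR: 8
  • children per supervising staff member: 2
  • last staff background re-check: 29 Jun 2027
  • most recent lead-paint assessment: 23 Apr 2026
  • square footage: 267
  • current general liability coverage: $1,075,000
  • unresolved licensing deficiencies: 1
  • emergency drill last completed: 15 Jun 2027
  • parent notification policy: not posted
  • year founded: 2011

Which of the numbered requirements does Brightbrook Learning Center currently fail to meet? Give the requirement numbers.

3, 6, 7

1. children per supervising staff member 2 ≤ 5 → met
2. lead-paint assessment 473 days ago vs limit 540 → met
3. parent notification policy absent → not met
4. general liability coverage $1,075,000 ≥ $875,000 → met
5. staff background re-check 41 days ago vs limit 45 → met
6. emergency drill 55 days ago vs limit 45 → not met
7. unresolved licensing deficiencies 1 > 0 → not met
8. condition 'serves infants under 12 months' holds; staff certified in CPR 8 ≥ 4 → met
Not met: 3, 6, 7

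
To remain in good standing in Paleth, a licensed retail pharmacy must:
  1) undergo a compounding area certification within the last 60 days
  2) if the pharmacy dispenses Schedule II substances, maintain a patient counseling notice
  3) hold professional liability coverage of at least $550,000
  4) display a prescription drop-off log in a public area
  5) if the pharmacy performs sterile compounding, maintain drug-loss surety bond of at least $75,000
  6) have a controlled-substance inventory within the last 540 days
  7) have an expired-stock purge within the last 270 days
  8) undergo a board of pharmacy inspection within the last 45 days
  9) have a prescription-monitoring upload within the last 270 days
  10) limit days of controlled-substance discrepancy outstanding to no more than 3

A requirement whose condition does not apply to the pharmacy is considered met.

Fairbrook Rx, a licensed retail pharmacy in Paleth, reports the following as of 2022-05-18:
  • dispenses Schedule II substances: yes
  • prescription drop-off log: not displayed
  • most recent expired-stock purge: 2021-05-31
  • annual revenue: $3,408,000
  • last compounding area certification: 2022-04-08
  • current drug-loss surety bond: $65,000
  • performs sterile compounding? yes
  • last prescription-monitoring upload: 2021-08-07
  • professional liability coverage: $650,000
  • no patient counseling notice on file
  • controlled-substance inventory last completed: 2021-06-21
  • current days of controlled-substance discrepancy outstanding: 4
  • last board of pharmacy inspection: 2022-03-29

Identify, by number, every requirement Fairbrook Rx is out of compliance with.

2, 4, 5, 7, 8, 9, 10

1. compounding area certification 40 days ago vs limit 60 → met
2. condition 'dispenses Schedule II substances' holds; patient counseling notice absent → not met
3. professional liability coverage $650,000 ≥ $550,000 → met
4. prescription drop-off log absent → not met
5. condition 'performs sterile compounding' holds; drug-loss surety bond $65,000 < $75,000 → not met
6. controlled-substance inventory 331 days ago vs limit 540 → met
7. expired-stock purge 352 days ago vs limit 270 → not met
8. board of pharmacy inspection 50 days ago vs limit 45 → not met
9. prescription-monitoring upload 284 days ago vs limit 270 → not met
10. days of controlled-substance discrepancy outstanding 4 > 3 → not met
Not met: 2, 4, 5, 7, 8, 9, 10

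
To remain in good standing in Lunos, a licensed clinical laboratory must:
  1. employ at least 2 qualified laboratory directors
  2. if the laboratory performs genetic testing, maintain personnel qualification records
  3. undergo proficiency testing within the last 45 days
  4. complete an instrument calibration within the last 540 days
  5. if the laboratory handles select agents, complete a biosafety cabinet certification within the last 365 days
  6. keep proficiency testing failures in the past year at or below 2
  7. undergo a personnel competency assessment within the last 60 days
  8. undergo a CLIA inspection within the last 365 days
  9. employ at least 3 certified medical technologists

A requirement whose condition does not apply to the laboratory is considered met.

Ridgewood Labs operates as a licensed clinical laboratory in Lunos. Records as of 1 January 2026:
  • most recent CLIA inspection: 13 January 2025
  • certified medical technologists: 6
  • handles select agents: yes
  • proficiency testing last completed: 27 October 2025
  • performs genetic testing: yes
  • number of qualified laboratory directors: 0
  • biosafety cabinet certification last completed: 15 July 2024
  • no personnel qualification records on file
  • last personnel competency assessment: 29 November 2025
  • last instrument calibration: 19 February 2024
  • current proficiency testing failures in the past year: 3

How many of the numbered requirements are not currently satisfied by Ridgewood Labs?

1. qualified laboratory directors 0 < 2 → not met
2. condition 'performs genetic testing' holds; personnel qualification records absent → not met
3. proficiency testing 66 days ago vs limit 45 → not met
4. instrument calibration 682 days ago vs limit 540 → not met
5. condition 'handles select agents' holds; biosafety cabinet certification 535 days ago vs limit 365 → not met
6. proficiency testing failures in the past year 3 > 2 → not met
7. personnel competency assessment 33 days ago vs limit 60 → met
8. CLIA inspection 353 days ago vs limit 365 → met
9. certified medical technologists 6 ≥ 3 → met
Not met: 6 of 9

6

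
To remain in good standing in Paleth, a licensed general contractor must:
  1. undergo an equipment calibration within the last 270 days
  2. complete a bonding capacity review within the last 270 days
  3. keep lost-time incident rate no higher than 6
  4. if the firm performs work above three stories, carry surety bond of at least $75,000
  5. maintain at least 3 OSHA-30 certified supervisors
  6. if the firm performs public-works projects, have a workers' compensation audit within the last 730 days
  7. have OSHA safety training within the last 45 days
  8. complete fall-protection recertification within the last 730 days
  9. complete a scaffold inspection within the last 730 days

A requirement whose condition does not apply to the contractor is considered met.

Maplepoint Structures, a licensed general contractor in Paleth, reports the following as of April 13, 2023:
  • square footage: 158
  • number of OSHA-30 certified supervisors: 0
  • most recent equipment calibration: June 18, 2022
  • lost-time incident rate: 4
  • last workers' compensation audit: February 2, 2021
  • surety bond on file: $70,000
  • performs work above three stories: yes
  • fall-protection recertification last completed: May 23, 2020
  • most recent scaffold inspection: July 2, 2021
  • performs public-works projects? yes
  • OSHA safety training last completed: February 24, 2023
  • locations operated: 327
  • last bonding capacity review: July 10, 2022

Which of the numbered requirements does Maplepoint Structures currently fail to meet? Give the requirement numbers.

1, 2, 4, 5, 6, 7, 8

1. equipment calibration 299 days ago vs limit 270 → not met
2. bonding capacity review 277 days ago vs limit 270 → not met
3. lost-time incident rate 4 ≤ 6 → met
4. condition 'performs work above three stories' holds; surety bond $70,000 < $75,000 → not met
5. OSHA-30 certified supervisors 0 < 3 → not met
6. condition 'performs public-works projects' holds; workers' compensation audit 800 days ago vs limit 730 → not met
7. OSHA safety training 48 days ago vs limit 45 → not met
8. fall-protection recertification 1055 days ago vs limit 730 → not met
9. scaffold inspection 650 days ago vs limit 730 → met
Not met: 1, 2, 4, 5, 6, 7, 8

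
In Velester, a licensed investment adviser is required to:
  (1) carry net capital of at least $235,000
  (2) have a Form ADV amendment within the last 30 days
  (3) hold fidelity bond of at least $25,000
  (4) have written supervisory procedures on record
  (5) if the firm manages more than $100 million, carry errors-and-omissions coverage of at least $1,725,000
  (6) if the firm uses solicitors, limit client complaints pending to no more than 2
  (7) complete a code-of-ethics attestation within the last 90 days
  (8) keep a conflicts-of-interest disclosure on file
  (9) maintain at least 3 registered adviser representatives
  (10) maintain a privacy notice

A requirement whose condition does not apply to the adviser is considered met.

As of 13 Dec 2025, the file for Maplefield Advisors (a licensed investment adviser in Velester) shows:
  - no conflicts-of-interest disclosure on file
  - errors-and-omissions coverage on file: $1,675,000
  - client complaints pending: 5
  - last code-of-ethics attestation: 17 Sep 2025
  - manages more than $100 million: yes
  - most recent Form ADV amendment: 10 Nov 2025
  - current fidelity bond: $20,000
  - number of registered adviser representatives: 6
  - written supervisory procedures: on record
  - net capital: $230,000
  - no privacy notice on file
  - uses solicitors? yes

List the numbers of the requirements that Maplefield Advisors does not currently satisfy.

1. net capital $230,000 < $235,000 → not met
2. Form ADV amendment 33 days ago vs limit 30 → not met
3. fidelity bond $20,000 < $25,000 → not met
4. written supervisory procedures present → met
5. condition 'manages more than $100 million' holds; errors-and-omissions coverage $1,675,000 < $1,725,000 → not met
6. condition 'uses solicitors' holds; client complaints pending 5 > 2 → not met
7. code-of-ethics attestation 87 days ago vs limit 90 → met
8. conflicts-of-interest disclosure absent → not met
9. registered adviser representatives 6 ≥ 3 → met
10. privacy notice absent → not met
Not met: 1, 2, 3, 5, 6, 8, 10

1, 2, 3, 5, 6, 8, 10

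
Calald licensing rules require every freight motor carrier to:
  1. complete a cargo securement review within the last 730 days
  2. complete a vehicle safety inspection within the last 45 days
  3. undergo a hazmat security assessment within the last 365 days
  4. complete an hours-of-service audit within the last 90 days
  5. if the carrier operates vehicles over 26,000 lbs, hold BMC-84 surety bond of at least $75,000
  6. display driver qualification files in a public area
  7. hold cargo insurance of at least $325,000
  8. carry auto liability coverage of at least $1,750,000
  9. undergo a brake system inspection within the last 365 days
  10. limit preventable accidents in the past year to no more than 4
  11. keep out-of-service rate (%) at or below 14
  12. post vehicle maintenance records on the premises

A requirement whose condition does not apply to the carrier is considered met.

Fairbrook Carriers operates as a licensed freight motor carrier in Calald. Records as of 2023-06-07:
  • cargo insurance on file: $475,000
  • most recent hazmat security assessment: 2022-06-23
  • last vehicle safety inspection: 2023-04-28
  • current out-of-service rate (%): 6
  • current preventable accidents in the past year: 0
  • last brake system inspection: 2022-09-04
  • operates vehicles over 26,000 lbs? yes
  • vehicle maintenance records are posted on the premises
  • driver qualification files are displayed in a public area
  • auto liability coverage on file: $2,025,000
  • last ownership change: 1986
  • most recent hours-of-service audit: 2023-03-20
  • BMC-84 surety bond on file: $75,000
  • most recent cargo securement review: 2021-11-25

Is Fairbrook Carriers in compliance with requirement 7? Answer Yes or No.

Yes

7. cargo insurance $475,000 ≥ $325,000 → met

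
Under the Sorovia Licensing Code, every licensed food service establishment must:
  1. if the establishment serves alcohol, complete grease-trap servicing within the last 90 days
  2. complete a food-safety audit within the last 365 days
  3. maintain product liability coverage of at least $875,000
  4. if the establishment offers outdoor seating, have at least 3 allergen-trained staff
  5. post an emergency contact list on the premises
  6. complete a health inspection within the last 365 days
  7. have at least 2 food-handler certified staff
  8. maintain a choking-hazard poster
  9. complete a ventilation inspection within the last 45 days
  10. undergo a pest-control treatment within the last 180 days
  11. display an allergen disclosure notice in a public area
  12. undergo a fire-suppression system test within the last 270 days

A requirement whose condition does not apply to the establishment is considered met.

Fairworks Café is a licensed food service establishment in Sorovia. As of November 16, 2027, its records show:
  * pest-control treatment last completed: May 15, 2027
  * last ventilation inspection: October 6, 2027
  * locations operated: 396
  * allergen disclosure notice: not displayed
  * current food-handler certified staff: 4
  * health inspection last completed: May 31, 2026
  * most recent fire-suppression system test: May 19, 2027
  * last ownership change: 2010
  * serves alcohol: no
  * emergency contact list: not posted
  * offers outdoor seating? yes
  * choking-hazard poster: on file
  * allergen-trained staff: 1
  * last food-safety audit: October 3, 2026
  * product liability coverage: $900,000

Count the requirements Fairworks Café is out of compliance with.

6

1. condition 'serves alcohol' does not hold → requirement n/a → met
2. food-safety audit 409 days ago vs limit 365 → not met
3. product liability coverage $900,000 ≥ $875,000 → met
4. condition 'offers outdoor seating' holds; allergen-trained staff 1 < 3 → not met
5. emergency contact list absent → not met
6. health inspection 534 days ago vs limit 365 → not met
7. food-handler certified staff 4 ≥ 2 → met
8. choking-hazard poster present → met
9. ventilation inspection 41 days ago vs limit 45 → met
10. pest-control treatment 185 days ago vs limit 180 → not met
11. allergen disclosure notice absent → not met
12. fire-suppression system test 181 days ago vs limit 270 → met
Not met: 6 of 12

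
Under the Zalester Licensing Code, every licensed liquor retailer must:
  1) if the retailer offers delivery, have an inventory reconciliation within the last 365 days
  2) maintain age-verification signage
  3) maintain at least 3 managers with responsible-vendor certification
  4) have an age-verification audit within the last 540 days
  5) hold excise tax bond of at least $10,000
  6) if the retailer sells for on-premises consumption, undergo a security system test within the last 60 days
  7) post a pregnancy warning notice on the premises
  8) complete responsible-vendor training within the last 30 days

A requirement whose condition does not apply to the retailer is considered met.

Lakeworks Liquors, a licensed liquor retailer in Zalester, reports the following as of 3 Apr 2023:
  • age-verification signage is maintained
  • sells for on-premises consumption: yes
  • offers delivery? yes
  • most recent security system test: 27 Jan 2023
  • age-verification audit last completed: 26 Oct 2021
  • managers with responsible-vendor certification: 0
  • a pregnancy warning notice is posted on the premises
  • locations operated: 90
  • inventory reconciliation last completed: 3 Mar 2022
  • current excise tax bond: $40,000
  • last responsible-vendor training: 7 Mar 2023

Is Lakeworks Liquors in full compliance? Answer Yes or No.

1. condition 'offers delivery' holds; inventory reconciliation 396 days ago vs limit 365 → not met
2. age-verification signage present → met
3. managers with responsible-vendor certification 0 < 3 → not met
4. age-verification audit 524 days ago vs limit 540 → met
5. excise tax bond $40,000 ≥ $10,000 → met
6. condition 'sells for on-premises consumption' holds; security system test 66 days ago vs limit 60 → not met
7. pregnancy warning notice present → met
8. responsible-vendor training 27 days ago vs limit 30 → met
Not met: 1, 3, 6

No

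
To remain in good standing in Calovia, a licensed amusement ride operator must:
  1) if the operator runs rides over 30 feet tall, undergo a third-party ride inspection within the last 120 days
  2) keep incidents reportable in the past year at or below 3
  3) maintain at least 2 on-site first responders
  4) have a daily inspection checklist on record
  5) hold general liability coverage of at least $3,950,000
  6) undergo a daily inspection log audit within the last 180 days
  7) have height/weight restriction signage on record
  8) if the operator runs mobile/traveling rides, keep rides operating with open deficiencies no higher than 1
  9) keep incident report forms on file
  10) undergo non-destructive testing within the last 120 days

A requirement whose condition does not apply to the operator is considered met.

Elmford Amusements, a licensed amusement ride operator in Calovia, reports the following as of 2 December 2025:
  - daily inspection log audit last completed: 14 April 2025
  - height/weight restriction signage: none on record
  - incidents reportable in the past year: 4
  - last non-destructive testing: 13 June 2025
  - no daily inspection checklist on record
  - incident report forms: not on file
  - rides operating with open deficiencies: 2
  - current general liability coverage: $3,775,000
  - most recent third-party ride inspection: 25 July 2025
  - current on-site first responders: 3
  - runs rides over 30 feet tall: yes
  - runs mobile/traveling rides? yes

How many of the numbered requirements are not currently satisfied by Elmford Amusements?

1. condition 'runs rides over 30 feet tall' holds; third-party ride inspection 130 days ago vs limit 120 → not met
2. incidents reportable in the past year 4 > 3 → not met
3. on-site first responders 3 ≥ 2 → met
4. daily inspection checklist absent → not met
5. general liability coverage $3,775,000 < $3,950,000 → not met
6. daily inspection log audit 232 days ago vs limit 180 → not met
7. height/weight restriction signage absent → not met
8. condition 'runs mobile/traveling rides' holds; rides operating with open deficiencies 2 > 1 → not met
9. incident report forms absent → not met
10. non-destructive testing 172 days ago vs limit 120 → not met
Not met: 9 of 10

9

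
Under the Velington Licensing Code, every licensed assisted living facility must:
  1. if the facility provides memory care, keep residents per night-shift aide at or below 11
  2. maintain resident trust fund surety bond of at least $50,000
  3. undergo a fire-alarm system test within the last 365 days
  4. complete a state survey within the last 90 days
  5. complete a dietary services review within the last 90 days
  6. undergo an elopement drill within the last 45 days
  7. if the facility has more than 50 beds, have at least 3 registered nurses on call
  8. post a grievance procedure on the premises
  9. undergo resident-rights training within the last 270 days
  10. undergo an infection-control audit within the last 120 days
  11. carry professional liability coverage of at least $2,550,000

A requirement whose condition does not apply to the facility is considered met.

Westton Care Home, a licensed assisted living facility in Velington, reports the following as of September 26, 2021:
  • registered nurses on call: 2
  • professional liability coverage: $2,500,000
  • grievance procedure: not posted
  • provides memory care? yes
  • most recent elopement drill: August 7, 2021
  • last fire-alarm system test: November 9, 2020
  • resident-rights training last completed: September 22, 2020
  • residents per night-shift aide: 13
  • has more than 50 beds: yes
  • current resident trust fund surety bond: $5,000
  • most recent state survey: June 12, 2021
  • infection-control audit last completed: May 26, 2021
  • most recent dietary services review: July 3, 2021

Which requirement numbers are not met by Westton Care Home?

1. condition 'provides memory care' holds; residents per night-shift aide 13 > 11 → not met
2. resident trust fund surety bond $5,000 < $50,000 → not met
3. fire-alarm system test 321 days ago vs limit 365 → met
4. state survey 106 days ago vs limit 90 → not met
5. dietary services review 85 days ago vs limit 90 → met
6. elopement drill 50 days ago vs limit 45 → not met
7. condition 'has more than 50 beds' holds; registered nurses on call 2 < 3 → not met
8. grievance procedure absent → not met
9. resident-rights training 369 days ago vs limit 270 → not met
10. infection-control audit 123 days ago vs limit 120 → not met
11. professional liability coverage $2,500,000 < $2,550,000 → not met
Not met: 1, 2, 4, 6, 7, 8, 9, 10, 11

1, 2, 4, 6, 7, 8, 9, 10, 11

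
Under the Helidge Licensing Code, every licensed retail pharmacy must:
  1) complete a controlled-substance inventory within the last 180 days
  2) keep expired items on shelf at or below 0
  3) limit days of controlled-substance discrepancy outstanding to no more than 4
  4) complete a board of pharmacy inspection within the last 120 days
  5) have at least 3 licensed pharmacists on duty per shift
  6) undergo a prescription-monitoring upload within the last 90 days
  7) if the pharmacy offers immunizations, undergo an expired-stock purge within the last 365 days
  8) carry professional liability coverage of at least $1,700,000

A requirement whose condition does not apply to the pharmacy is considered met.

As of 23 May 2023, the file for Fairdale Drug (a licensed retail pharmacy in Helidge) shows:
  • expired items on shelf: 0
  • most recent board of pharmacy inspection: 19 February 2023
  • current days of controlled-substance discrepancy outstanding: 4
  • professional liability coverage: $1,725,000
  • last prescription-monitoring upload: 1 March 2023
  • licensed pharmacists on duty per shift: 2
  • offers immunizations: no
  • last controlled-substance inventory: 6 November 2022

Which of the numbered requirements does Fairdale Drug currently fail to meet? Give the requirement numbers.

1, 5

1. controlled-substance inventory 198 days ago vs limit 180 → not met
2. expired items on shelf 0 ≤ 0 → met
3. days of controlled-substance discrepancy outstanding 4 ≤ 4 → met
4. board of pharmacy inspection 93 days ago vs limit 120 → met
5. licensed pharmacists on duty per shift 2 < 3 → not met
6. prescription-monitoring upload 83 days ago vs limit 90 → met
7. condition 'offers immunizations' does not hold → requirement n/a → met
8. professional liability coverage $1,725,000 ≥ $1,700,000 → met
Not met: 1, 5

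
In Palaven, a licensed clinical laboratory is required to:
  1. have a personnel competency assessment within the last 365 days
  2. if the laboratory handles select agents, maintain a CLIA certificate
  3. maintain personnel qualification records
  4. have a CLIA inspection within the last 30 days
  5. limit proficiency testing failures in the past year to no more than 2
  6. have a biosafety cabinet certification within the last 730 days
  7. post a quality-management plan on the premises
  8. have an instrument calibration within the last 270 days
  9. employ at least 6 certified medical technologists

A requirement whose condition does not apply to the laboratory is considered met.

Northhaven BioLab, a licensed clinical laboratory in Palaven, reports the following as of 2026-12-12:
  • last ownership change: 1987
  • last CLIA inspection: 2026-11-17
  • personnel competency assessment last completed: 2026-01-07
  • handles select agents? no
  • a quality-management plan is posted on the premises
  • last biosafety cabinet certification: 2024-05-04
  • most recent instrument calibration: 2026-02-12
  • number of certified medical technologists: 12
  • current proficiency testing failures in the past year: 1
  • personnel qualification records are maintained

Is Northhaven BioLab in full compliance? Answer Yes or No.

1. personnel competency assessment 339 days ago vs limit 365 → met
2. condition 'handles select agents' does not hold → requirement n/a → met
3. personnel qualification records present → met
4. CLIA inspection 25 days ago vs limit 30 → met
5. proficiency testing failures in the past year 1 ≤ 2 → met
6. biosafety cabinet certification 952 days ago vs limit 730 → not met
7. quality-management plan present → met
8. instrument calibration 303 days ago vs limit 270 → not met
9. certified medical technologists 12 ≥ 6 → met
Not met: 6, 8

No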